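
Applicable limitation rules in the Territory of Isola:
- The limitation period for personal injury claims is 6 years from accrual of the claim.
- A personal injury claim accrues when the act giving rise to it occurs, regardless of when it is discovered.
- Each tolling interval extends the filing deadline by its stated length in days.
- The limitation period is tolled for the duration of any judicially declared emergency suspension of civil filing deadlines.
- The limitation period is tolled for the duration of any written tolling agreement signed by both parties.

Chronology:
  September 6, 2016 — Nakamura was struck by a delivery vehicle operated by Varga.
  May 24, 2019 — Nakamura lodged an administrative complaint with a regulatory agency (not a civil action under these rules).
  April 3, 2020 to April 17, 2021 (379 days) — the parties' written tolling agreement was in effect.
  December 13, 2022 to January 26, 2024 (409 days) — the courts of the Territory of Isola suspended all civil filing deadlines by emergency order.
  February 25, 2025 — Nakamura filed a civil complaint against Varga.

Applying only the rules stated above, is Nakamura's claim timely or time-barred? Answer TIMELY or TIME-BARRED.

The limitation period began to run on September 6, 2016.
The untolled deadline — 6 years after September 6, 2016 — is September 6, 2022.
Because the written tolling agreement ran from April 3, 2020 to April 17, 2021, the deadline is extended by 379 days to September 20, 2023.
Because the emergency suspension of filing deadlines ran from December 13, 2022 to January 26, 2024, the deadline is extended by 409 days to November 2, 2024.
The other events in the timeline have no effect on the limitation period under the stated rules.
Nakamura filed on February 25, 2025, after the November 2, 2024 deadline, so the action is time-barred.

TIME-BARRED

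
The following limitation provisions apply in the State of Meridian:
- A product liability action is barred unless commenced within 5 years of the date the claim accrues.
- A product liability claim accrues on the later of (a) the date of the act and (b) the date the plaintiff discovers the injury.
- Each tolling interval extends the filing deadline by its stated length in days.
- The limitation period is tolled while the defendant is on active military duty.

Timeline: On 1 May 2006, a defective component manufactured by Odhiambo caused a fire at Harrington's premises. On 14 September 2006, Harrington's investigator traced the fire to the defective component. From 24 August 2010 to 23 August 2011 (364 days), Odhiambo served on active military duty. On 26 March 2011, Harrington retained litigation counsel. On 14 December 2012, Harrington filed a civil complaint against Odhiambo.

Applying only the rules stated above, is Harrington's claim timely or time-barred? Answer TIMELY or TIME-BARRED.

TIME-BARRED

The claim accrued on 14 September 2006 — the later of the 1 May 2006 act and the 14 September 2006 discovery.
The untolled deadline — 5 years after 14 September 2006 — is 14 September 2011.
The defendant's active military service from 24 August 2010 to 23 August 2011 tolled the period for 364 days, extending the deadline to 12 September 2012.
The other events in the timeline have no effect on the limitation period under the stated rules.
Filing on 14 December 2012 missed the 12 September 2012 deadline — the action is time-barred.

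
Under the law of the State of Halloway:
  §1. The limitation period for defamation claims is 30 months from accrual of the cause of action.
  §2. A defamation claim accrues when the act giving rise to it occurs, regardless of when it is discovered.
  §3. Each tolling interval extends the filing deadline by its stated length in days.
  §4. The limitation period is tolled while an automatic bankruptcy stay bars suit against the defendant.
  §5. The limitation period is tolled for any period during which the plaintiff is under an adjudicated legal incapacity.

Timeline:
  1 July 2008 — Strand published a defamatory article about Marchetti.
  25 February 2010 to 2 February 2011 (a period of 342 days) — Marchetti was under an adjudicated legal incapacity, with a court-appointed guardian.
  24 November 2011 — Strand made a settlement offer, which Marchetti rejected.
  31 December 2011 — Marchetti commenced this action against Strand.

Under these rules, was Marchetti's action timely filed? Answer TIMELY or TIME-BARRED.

TIME-BARRED

The cause of action accrued on 1 July 2008, the date of the act.
Adding the 30 months base period to 1 July 2008 gives a deadline of 1 January 2011, before any tolling.
The plaintiff's legal incapacity from 25 February 2010 to 2 February 2011 tolled the period for 342 days, extending the deadline to 9 December 2011.
Nothing else in the chronology tolls or restarts the period.
Marchetti filed on 31 December 2011, after the 9 December 2011 deadline, so the action is time-barred.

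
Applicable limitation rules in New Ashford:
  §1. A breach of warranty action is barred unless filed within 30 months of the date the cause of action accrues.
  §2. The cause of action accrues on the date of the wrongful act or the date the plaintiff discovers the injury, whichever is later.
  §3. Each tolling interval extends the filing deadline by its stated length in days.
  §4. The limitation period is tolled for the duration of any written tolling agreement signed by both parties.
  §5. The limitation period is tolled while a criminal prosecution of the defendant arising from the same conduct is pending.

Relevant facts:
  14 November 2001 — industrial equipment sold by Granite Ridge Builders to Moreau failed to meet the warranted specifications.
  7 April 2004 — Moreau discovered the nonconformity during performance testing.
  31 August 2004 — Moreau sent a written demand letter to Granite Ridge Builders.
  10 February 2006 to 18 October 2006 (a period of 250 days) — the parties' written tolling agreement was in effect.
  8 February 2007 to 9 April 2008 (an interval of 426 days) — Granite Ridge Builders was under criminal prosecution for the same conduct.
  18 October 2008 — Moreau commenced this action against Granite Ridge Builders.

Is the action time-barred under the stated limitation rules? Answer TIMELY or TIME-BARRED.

Taking the later of the act (14 November 2001) and discovery (7 April 2004), the claim accrued on 7 April 2004.
The untolled deadline — 30 months after 7 April 2004 — is 7 October 2006.
The period was tolled for 250 days by the written tolling agreement (10 February 2006 to 18 October 2006), pushing the deadline to 14 June 2007.
Because the pending criminal prosecution ran from 8 February 2007 to 9 April 2008, the deadline is extended by 426 days to 13 August 2008.
Nothing else in the chronology tolls or restarts the period.
The 18 October 2008 filing falls after the 13 August 2008 deadline; the claim is time-barred.

TIME-BARRED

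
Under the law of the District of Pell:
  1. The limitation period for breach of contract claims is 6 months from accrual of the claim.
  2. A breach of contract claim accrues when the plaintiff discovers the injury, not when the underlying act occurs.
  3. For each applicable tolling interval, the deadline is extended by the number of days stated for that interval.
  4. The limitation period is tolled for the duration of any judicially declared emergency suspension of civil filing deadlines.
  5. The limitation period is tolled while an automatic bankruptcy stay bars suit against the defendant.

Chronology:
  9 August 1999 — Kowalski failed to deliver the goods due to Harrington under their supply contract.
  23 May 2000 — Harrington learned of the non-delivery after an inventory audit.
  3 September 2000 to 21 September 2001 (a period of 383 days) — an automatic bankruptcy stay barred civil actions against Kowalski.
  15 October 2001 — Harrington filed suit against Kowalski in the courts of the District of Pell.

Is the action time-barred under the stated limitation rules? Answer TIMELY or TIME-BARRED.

TIMELY

Accrual is tied to discovery, so the period began on 23 May 2000 rather than on 9 August 1999 when the act occurred.
Adding the 6 months base period to 23 May 2000 gives a deadline of 23 November 2000, before any tolling.
Because the automatic bankruptcy stay ran from 3 September 2000 to 21 September 2001, the deadline is extended by 383 days to 11 December 2001.
Harrington filed on 15 October 2001, before the 11 December 2001 deadline, so the action is timely.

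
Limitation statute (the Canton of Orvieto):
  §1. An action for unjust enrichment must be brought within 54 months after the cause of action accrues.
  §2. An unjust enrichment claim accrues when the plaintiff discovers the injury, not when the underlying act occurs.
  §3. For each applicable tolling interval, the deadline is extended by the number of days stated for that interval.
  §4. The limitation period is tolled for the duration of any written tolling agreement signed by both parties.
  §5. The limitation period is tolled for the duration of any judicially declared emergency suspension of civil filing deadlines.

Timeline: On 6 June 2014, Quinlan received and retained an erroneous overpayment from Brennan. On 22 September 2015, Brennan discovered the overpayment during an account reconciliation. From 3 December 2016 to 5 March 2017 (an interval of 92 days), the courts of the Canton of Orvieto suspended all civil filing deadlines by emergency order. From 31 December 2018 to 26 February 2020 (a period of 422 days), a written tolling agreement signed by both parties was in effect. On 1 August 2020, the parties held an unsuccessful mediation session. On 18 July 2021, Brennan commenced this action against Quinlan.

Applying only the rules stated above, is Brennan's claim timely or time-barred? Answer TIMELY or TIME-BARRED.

TIMELY

Accrual is tied to discovery, so the period began on 22 September 2015 rather than on 6 June 2014 when the act occurred.
54 months from 22 September 2015 is 22 March 2020.
The period was tolled for 92 days by the emergency suspension of filing deadlines (3 December 2016 to 5 March 2017), pushing the deadline to 22 June 2020.
The written tolling agreement from 31 December 2018 to 26 February 2020 tolled the period for 422 days, extending the deadline to 18 August 2021.
None of the other events listed affects the running of the period under the stated rules.
The 18 July 2021 filing precedes the 18 August 2021 deadline; the claim is timely.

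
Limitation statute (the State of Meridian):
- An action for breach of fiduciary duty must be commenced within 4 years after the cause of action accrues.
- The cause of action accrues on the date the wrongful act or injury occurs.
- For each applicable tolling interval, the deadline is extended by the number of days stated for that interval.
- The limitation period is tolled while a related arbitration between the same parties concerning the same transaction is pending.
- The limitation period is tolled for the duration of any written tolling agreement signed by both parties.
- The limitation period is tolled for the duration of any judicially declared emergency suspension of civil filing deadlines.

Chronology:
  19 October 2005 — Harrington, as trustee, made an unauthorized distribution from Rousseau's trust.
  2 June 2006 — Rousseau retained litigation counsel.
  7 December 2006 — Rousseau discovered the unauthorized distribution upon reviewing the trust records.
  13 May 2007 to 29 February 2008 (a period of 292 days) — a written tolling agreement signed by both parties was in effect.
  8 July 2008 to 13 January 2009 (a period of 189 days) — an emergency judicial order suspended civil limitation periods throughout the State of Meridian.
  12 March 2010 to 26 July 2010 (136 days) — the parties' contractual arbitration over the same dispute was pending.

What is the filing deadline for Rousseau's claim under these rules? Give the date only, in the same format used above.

Because the rule ties accrual to occurrence, the claim accrued on 19 October 2005, not on the 7 December 2006 discovery date.
4 years from 19 October 2005 is 19 October 2009.
Because the written tolling agreement ran from 13 May 2007 to 29 February 2008, the deadline is extended by 292 days to 7 August 2010.
The period was tolled for 189 days by the emergency suspension of filing deadlines (8 July 2008 to 13 January 2009), pushing the deadline to 12 February 2011.
The pending related arbitration from 12 March 2010 to 26 July 2010 tolled the period for 136 days, extending the deadline to 28 June 2011.
None of the other events listed affects the running of the period under the stated rules.

28 June 2011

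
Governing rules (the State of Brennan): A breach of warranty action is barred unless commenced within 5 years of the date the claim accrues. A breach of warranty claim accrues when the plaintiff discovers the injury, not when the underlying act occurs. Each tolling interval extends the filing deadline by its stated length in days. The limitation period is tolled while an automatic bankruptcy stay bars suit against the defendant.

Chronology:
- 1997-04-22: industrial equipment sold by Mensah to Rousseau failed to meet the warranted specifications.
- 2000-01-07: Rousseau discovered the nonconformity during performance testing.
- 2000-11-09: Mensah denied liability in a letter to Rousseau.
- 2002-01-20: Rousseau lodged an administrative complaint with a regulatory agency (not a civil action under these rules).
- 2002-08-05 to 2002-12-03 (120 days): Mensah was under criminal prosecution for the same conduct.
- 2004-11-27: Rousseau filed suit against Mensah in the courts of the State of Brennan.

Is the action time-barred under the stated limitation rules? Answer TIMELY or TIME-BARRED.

The claim did not accrue until Rousseau discovered the injury on 2000-01-07; the 1997-04-22 act date does not start the clock under the stated rule.
The untolled deadline — 5 years after 2000-01-07 — is 2005-01-07.
The pending criminal prosecution from 2002-08-05 to 2002-12-03 does not toll the period, because no stated rule makes a criminal prosecution a tolling event.
Nothing else in the chronology tolls or restarts the period.
The 2004-11-27 filing precedes the 2005-01-07 deadline; the claim is timely.

TIMELY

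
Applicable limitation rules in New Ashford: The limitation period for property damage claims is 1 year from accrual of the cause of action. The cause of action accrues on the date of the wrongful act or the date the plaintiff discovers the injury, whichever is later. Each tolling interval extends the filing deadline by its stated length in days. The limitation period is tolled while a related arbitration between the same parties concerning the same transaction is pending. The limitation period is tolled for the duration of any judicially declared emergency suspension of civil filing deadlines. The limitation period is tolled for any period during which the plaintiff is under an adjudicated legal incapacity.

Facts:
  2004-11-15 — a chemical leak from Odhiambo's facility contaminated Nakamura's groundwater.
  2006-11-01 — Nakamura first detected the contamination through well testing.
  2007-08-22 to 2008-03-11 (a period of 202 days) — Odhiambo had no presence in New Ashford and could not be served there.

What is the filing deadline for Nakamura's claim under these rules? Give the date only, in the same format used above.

2007-11-01

The claim accrued on 2006-11-01 — the later of the 2004-11-15 act and the 2006-11-01 discovery.
The untolled deadline — 1 year after 2006-11-01 — is 2007-11-01.
No stated provision tolls the period for the defendant's absence, so the interval from 2007-08-22 to 2008-03-11 has no effect on the deadline.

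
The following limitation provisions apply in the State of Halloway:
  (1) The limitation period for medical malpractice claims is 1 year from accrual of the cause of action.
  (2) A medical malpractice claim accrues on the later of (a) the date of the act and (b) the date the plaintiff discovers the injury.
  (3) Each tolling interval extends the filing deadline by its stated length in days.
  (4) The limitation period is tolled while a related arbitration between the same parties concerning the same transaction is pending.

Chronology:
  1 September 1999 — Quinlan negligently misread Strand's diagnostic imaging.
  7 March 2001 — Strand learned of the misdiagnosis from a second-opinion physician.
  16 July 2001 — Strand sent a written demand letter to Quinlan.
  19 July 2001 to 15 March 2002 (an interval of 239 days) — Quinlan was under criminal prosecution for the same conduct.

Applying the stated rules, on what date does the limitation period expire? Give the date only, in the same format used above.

Because discovery on 7 March 2001 post-dates the 1 September 1999 act, accrual under the later-of rule falls on 7 March 2001.
Adding the 1 year base period to 7 March 2001 gives a deadline of 7 March 2002, before any tolling.
The pending criminal prosecution from 19 July 2001 to 15 March 2002 does not toll the period, because no stated rule makes a criminal prosecution a tolling event.
None of the other events listed affects the running of the period under the stated rules.

7 March 2002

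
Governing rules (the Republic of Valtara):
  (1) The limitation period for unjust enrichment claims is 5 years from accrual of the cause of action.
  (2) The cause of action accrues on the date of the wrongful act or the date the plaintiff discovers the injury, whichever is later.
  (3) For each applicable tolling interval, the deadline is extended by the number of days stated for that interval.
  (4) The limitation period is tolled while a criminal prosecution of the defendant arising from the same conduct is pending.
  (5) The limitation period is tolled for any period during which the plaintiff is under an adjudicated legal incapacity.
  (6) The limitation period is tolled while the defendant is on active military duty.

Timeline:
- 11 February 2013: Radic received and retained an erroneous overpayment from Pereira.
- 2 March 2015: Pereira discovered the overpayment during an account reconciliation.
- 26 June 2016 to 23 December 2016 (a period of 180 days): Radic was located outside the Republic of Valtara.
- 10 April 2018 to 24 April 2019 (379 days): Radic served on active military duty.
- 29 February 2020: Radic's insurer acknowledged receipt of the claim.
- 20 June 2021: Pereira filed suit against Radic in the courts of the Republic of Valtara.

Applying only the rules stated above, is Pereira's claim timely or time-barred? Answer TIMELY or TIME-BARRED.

TIME-BARRED

The claim accrued on 2 March 2015 — the later of the 11 February 2013 act and the 2 March 2015 discovery.
The untolled deadline — 5 years after 2 March 2015 — is 2 March 2020.
The defendant's active military service from 10 April 2018 to 24 April 2019 tolled the period for 379 days, extending the deadline to 16 March 2021.
No stated provision tolls the period for the defendant's absence, so the interval from 26 June 2016 to 23 December 2016 has no effect on the deadline.
The other events in the timeline have no effect on the limitation period under the stated rules.
The 20 June 2021 filing falls after the 16 March 2021 deadline; the claim is time-barred.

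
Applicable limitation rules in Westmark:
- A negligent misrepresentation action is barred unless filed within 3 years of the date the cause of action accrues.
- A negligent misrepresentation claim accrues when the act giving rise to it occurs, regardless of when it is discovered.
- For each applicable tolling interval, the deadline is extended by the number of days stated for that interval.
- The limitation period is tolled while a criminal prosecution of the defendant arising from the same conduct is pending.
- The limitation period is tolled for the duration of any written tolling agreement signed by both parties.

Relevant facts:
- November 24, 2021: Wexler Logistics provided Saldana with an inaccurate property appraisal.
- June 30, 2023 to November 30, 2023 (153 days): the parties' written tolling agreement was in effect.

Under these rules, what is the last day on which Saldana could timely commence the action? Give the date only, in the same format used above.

April 26, 2025

The cause of action accrued on November 24, 2021, the date of the act.
Adding the 3 years base period to November 24, 2021 gives a deadline of November 24, 2024, before any tolling.
Because the written tolling agreement ran from June 30, 2023 to November 30, 2023, the deadline is extended by 153 days to April 26, 2025.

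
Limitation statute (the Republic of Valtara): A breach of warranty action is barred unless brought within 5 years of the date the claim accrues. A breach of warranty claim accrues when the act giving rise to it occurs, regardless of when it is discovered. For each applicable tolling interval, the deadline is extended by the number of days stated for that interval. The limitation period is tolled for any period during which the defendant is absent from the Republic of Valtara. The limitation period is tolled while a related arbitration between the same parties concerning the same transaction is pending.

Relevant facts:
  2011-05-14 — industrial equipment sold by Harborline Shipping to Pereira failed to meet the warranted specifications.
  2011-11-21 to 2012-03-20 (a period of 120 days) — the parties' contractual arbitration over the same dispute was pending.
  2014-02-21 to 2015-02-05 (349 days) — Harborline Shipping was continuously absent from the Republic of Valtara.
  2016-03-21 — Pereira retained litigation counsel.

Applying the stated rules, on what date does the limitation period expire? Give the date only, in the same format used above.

2017-08-26

The limitation period began to run on 2011-05-14.
The untolled deadline — 5 years after 2011-05-14 — is 2016-05-14.
Because the pending related arbitration ran from 2011-11-21 to 2012-03-20, the deadline is extended by 120 days to 2016-09-11.
The period was tolled for 349 days by the defendant's absence from the jurisdiction (2014-02-21 to 2015-02-05), pushing the deadline to 2017-08-26.
The other events in the timeline have no effect on the limitation period under the stated rules.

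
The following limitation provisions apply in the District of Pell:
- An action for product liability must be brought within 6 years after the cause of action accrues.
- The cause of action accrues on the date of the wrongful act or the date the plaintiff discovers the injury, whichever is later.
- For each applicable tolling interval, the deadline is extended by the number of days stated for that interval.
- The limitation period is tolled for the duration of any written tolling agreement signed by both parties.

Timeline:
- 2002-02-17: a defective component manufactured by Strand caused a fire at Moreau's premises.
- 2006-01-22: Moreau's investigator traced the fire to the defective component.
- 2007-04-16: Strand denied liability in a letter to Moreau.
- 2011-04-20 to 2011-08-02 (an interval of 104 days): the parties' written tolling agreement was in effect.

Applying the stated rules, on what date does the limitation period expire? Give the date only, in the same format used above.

Taking the later of the act (2002-02-17) and discovery (2006-01-22), the claim accrued on 2006-01-22.
The untolled deadline — 6 years after 2006-01-22 — is 2012-01-22.
Because the written tolling agreement ran from 2011-04-20 to 2011-08-02, the deadline is extended by 104 days to 2012-05-05.
The other events in the timeline have no effect on the limitation period under the stated rules.

2012-05-05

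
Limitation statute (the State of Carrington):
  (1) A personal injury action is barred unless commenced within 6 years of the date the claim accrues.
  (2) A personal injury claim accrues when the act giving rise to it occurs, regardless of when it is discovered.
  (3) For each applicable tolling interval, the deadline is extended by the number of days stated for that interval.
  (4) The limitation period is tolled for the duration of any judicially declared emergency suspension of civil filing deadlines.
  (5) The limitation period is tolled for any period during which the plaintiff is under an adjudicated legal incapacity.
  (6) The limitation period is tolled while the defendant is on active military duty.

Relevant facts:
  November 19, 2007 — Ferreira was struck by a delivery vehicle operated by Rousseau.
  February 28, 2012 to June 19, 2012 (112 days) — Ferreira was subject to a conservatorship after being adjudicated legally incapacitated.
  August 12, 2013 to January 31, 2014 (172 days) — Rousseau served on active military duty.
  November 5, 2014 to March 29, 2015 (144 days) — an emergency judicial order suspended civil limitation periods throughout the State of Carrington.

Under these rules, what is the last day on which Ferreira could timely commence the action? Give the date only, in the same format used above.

August 30, 2014

The claim accrued on November 19, 2007, when the wrongful act occurred.
The untolled deadline — 6 years after November 19, 2007 — is November 19, 2013.
Because the plaintiff's legal incapacity ran from February 28, 2012 to June 19, 2012, the deadline is extended by 112 days to March 11, 2014.
The period was tolled for 172 days by the defendant's active military service (August 12, 2013 to January 31, 2014), pushing the deadline to August 30, 2014.
The emergency suspension of filing deadlines from November 5, 2014 to March 29, 2015 began after the period had already run on August 30, 2014, so it has no tolling effect.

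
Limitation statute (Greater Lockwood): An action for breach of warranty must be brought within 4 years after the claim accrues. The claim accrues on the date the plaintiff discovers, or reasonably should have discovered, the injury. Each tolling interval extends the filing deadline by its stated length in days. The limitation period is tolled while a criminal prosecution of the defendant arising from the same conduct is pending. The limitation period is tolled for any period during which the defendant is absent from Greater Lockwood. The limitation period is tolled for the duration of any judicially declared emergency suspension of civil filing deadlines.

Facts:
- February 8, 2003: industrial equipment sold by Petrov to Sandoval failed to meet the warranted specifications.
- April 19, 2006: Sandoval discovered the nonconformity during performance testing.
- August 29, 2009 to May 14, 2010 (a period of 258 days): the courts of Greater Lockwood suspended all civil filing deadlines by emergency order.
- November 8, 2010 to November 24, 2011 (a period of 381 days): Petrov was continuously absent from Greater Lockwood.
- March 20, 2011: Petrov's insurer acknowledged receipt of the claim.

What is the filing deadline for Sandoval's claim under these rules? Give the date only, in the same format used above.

January 18, 2012

Accrual is tied to discovery, so the period began on April 19, 2006 rather than on February 8, 2003 when the act occurred.
Adding the 4 years base period to April 19, 2006 gives a deadline of April 19, 2010, before any tolling.
The emergency suspension of filing deadlines from August 29, 2009 to May 14, 2010 tolled the period for 258 days, extending the deadline to January 2, 2011.
The defendant's absence from the jurisdiction from November 8, 2010 to November 24, 2011 tolled the period for 381 days, extending the deadline to January 18, 2012.
Nothing else in the chronology tolls or restarts the period.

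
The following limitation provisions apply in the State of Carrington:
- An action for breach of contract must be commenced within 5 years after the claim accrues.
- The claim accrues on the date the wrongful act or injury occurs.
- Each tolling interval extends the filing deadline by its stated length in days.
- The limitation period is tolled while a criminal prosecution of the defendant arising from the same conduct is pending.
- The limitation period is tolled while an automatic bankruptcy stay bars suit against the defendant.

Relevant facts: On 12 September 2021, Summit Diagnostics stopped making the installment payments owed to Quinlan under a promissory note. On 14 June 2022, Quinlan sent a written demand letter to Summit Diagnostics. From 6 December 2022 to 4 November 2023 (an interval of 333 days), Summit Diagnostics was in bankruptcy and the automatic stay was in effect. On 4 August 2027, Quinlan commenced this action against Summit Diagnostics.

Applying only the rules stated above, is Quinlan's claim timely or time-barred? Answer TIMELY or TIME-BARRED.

The limitation period began to run on 12 September 2021.
5 years from 12 September 2021 is 12 September 2026.
Because the automatic bankruptcy stay ran from 6 December 2022 to 4 November 2023, the deadline is extended by 333 days to 11 August 2027.
None of the other events listed affects the running of the period under the stated rules.
Filing on 4 August 2027 beat the 11 August 2027 deadline — the action is timely.

TIMELY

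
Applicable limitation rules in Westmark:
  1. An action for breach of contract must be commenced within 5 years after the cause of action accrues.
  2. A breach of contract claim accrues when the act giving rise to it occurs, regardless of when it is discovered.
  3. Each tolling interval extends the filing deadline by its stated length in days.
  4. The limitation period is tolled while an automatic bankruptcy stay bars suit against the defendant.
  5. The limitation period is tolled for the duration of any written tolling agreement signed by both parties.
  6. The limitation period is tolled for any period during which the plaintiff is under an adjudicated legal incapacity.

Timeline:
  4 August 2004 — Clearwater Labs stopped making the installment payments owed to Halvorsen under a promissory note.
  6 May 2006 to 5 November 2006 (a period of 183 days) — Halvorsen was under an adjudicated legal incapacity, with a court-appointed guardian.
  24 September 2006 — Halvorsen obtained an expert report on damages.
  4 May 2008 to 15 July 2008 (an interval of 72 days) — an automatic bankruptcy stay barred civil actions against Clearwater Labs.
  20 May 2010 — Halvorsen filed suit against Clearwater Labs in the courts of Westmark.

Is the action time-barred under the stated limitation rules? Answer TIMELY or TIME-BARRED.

The limitation period began to run on 4 August 2004.
Adding the 5 years base period to 4 August 2004 gives a deadline of 4 August 2009, before any tolling.
The plaintiff's legal incapacity from 6 May 2006 to 5 November 2006 tolled the period for 183 days, extending the deadline to 3 February 2010.
Because the automatic bankruptcy stay ran from 4 May 2008 to 15 July 2008, the deadline is extended by 72 days to 16 April 2010.
Nothing else in the chronology tolls or restarts the period.
Halvorsen filed on 20 May 2010, after the 16 April 2010 deadline, so the action is time-barred.

TIME-BARRED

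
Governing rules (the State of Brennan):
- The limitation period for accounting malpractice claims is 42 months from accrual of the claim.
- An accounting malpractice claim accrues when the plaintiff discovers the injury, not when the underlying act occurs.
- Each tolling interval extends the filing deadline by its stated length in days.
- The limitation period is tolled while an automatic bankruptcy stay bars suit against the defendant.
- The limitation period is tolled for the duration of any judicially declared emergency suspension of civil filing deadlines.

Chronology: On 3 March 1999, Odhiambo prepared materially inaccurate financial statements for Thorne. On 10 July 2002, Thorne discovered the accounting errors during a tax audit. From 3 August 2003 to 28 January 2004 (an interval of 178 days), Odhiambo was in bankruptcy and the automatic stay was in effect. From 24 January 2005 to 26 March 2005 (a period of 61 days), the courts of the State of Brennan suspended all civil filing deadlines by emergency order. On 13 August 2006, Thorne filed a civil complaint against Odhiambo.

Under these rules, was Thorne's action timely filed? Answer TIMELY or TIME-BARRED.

Under the discovery rule, the claim accrued on 10 July 2002, when Thorne discovered the injury — not on the 3 March 1999 date of the underlying act.
The untolled deadline — 42 months after 10 July 2002 — is 10 January 2006.
The period was tolled for 178 days by the automatic bankruptcy stay (3 August 2003 to 28 January 2004), pushing the deadline to 7 July 2006.
The emergency suspension of filing deadlines from 24 January 2005 to 26 March 2005 tolled the period for 61 days, extending the deadline to 6 September 2006.
The 13 August 2006 filing precedes the 6 September 2006 deadline; the claim is timely.

TIMELY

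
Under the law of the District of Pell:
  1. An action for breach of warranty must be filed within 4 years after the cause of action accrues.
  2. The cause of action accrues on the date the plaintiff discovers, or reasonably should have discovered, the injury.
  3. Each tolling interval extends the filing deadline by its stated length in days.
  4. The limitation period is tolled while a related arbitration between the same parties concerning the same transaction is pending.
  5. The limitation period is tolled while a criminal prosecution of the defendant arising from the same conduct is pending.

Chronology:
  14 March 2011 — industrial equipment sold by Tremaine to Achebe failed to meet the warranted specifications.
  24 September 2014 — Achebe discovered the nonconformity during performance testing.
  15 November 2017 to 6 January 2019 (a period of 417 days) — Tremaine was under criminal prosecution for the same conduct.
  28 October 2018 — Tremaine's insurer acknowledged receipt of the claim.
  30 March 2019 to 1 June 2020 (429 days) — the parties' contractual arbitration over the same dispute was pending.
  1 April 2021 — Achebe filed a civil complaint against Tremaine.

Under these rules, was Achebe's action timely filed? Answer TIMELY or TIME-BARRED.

TIME-BARRED

The claim did not accrue until Achebe discovered the injury on 24 September 2014; the 14 March 2011 act date does not start the clock under the stated rule.
4 years from 24 September 2014 is 24 September 2018.
The pending criminal prosecution from 15 November 2017 to 6 January 2019 tolled the period for 417 days, extending the deadline to 15 November 2019.
The period was tolled for 429 days by the pending related arbitration (30 March 2019 to 1 June 2020), pushing the deadline to 17 January 2021.
None of the other events listed affects the running of the period under the stated rules.
The 1 April 2021 filing falls after the 17 January 2021 deadline; the claim is time-barred.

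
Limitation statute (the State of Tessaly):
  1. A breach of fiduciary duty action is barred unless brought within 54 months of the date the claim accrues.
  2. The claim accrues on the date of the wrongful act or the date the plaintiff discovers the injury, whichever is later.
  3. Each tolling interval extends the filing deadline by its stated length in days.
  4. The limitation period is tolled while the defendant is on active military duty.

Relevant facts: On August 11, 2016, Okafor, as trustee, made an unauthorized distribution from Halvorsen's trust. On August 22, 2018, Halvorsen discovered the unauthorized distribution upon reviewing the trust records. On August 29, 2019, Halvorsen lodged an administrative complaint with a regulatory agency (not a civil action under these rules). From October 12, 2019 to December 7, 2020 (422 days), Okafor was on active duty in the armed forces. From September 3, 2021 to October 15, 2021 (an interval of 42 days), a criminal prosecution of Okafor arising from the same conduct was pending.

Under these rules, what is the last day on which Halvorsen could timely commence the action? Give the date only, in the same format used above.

April 19, 2024

The claim accrued on August 22, 2018 — the later of the August 11, 2016 act and the August 22, 2018 discovery.
The untolled deadline — 54 months after August 22, 2018 — is February 22, 2023.
The defendant's active military service from October 12, 2019 to December 7, 2020 tolled the period for 422 days, extending the deadline to April 19, 2024.
The pending criminal prosecution from September 3, 2021 to October 15, 2021 does not toll the period, because no stated rule makes a criminal prosecution a tolling event.
The other events in the timeline have no effect on the limitation period under the stated rules.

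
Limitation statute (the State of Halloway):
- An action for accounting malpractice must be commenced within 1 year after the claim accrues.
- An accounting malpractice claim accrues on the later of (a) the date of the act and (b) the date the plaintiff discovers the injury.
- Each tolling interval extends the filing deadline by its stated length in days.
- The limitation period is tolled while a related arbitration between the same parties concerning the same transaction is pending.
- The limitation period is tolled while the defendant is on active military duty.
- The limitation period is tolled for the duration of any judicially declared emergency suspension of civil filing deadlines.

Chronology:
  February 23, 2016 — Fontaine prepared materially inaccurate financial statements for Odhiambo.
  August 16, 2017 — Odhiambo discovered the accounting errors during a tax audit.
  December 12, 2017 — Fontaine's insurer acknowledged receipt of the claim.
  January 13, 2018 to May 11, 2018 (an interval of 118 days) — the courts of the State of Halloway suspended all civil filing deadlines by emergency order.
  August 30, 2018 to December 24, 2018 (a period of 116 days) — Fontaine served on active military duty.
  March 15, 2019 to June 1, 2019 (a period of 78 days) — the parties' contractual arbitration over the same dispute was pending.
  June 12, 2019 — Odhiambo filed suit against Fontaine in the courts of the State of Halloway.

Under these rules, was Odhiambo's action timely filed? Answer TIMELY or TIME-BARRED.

TIMELY

The claim accrued on August 16, 2017 — the later of the February 23, 2016 act and the August 16, 2017 discovery.
The untolled deadline — 1 year after August 16, 2017 — is August 16, 2018.
Because the emergency suspension of filing deadlines ran from January 13, 2018 to May 11, 2018, the deadline is extended by 118 days to December 12, 2018.
The defendant's active military service from August 30, 2018 to December 24, 2018 tolled the period for 116 days, extending the deadline to April 7, 2019.
Because the pending related arbitration ran from March 15, 2019 to June 1, 2019, the deadline is extended by 78 days to June 24, 2019.
Nothing else in the chronology tolls or restarts the period.
Odhiambo filed on June 12, 2019, before the June 24, 2019 deadline, so the action is timely.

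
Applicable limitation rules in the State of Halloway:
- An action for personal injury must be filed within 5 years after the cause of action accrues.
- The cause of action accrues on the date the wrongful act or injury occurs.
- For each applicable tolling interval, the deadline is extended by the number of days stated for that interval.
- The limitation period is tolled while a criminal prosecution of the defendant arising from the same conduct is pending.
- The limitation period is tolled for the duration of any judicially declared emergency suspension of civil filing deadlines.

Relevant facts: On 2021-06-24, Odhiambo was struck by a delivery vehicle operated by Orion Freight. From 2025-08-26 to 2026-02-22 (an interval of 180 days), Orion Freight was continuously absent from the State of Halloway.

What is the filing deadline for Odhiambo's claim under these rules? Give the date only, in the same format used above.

2026-06-24

The limitation period began to run on 2021-06-24.
The untolled deadline — 5 years after 2021-06-24 — is 2026-06-24.
No stated provision tolls the period for the defendant's absence, so the interval from 2025-08-26 to 2026-02-22 has no effect on the deadline.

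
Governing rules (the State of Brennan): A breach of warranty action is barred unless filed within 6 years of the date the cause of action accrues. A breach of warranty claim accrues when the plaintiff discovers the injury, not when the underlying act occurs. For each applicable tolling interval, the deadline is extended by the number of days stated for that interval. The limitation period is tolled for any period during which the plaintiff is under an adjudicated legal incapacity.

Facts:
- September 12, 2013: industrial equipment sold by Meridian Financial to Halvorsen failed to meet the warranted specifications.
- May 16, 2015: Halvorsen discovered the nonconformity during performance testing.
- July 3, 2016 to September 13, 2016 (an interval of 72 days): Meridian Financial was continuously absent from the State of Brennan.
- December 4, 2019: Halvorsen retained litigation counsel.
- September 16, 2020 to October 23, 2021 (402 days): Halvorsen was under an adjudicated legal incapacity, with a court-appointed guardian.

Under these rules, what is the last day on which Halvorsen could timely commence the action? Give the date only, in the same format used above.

Accrual is tied to discovery, so the period began on May 16, 2015 rather than on September 12, 2013 when the act occurred.
The untolled deadline — 6 years after May 16, 2015 — is May 16, 2021.
The period was tolled for 402 days by the plaintiff's legal incapacity (September 16, 2020 to October 23, 2021), pushing the deadline to June 22, 2022.
Although the defendant's absence ran from July 3, 2016 to September 13, 2016, the stated rules do not make that a tolling event, so it is disregarded.
Nothing else in the chronology tolls or restarts the period.

June 22, 2022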